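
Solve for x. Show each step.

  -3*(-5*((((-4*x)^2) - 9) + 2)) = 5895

Step 1. [-3*(-5*((((-4*x)^2) - 9) + 2)) = 5895] -3·(inner) — divide through by -3, so div: -5*((((-4*x)^2) - 9) + 2) = -1965.
Step 2. [-5*((((-4*x)^2) - 9) + 2) = -1965] LHS = -5·(…); ÷-5 both sides, so div: (((-4*x)^2) - 9) + 2 = 393.
Step 3. [(((-4*x)^2) - 9) + 2 = 393] the outer +2 inverts by subtracting 2. So sub: ((-4*x)^2) - 9 = 391.
Step 4. [((-4*x)^2) - 9 = 391] 9 comes off first (add 9), so sub: (-4*x)^2 = 400.
Step 5. [(-4*x)^2 = 400] 400 ≥ 0, LHS is (·)² — take ±√ ⇒ sqrt: -4*x = 20 or -20.
Step 6. [-4*x = 20 or -20] LHS = -4·(…); ÷-4 both sides. So div: x = -5 or 5.

Answer: x ∈ {-5, 5}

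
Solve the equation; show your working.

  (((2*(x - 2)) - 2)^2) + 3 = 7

Step 1. [(((2*(x - 2)) - 2)^2) + 3 = 7] subtract 3: x sits inside (… + 3) ⇒ sub: ((2*(x - 2)) - 2)^2 = 4.
Step 2. [((2*(x - 2)) - 2)^2 = 4] 4 ≥ 0, LHS is (·)² — take ±√ ⇒ sqrt: (2*(x - 2)) - 2 = 2 or -2.
Step 3. [(2*(x - 2)) - 2 = 2 or -2] common factor 2 (LHS and 2 or -2) — divide through, so factor: (x - 2) - 1 = 1 or -1.
Step 4. [(x - 2) - 1 = 1 or -1] 1 comes off first (add 1). So sub: x - 2 = 2 or 0.
Step 5. [x - 2 = 2 or 0] add 2: x sits inside (… - 2). So sub: x = 4 or 2.

Answer: x ∈ {2, 4}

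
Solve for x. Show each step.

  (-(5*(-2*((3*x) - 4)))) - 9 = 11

Step 1. [(-(5*(-2*((3*x) - 4)))) - 9 = 11] the outer -9 inverts by adding 9. So sub: -(5*(-2*((3*x) - 4))) = 20.
Step 2. [-(5*(-2*((3*x) - 4))) = 20] flip signs both sides. So neg: 5*(-2*((3*x) - 4)) = -20.
Step 3. [5*(-2*((3*x) - 4)) = -20] LHS = 5·(…); ÷5 both sides, so div: -2*((3*x) - 4) = -4.
Step 4. [-2*((3*x) - 4) = -4] -2·(inner) — divide through by -2 ⇒ div: (3*x) - 4 = 2.
Step 5. [(3*x) - 4 = 2] the outer -4 inverts by adding 4, so sub: 3*x = 6.
Step 6. [3*x = 6] 3 out front; divide by 3, so div: x = 2.

Answer: x ∈ {2}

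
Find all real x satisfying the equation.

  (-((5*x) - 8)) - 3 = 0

Step 1. [(-((5*x) - 8)) - 3 = 0] add 3: x sits inside (… - 3), so sub: -((5*x) - 8) = 3.
Step 2. [-((5*x) - 8) = 3] flip signs both sides. So neg: (5*x) - 8 = -3.
Step 3. [(5*x) - 8 = -3] peel the -8: add 8 from each side ⇒ sub: 5*x = 5.
Step 4. [5*x = 5] divide by the outer 5, so div: x = 1.

Answer: x ∈ {1}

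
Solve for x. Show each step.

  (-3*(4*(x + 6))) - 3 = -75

Step 1. [(-3*(4*(x + 6))) - 3 = -75] common factor -3 (LHS and -75) — divide through, so factor: (4*(x + 6)) + 1 = 25.
Step 2. [(4*(x + 6)) + 1 = 25] 1 comes off first (subtract 1) ⇒ sub: 4*(x + 6) = 24.
Step 3. [4*(x + 6) = 24] 4·(inner) — divide through by 4. So div: x + 6 = 6.
Step 4. [x + 6 = 6] subtract 6: x sits inside (… + 6). So sub: x = 0.

Answer: x ∈ {0}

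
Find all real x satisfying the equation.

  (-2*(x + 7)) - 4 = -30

Step 1. [(-2*(x + 7)) - 4 = -30] the outer -4 inverts by adding 4, so sub: -2*(x + 7) = -26.
Step 2. [-2*(x + 7) = -26] LHS = -2·(…); ÷-2 both sides, so div: x + 7 = 13.
Step 3. [x + 7 = 13] 7 comes off first (subtract 7) ⇒ sub: x = 6.

Answer: x ∈ {6}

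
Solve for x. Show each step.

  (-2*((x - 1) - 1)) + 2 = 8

Step 1. [(-2*((x - 1) - 1)) + 2 = 8] the outer +2 inverts by subtracting 2, so sub: -2*((x - 1) - 1) = 6.
Step 2. [-2*((x - 1) - 1) = 6] divide by the outer -2 ⇒ div: (x - 1) - 1 = -3.
Step 3. [(x - 1) - 1 = -3] peel the -1: add 1 from each side ⇒ sub: x - 1 = -2.
Step 4. [x - 1 = -2] peel the -1: add 1 from each side, so sub: x = -1.

Answer: x ∈ {-1}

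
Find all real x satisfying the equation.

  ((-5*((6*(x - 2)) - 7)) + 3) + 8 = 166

Step 1. [((-5*((6*(x - 2)) - 7)) + 3) + 8 = 166] subtract 8: x sits inside (… + 8), so sub: (-5*((6*(x - 2)) - 7)) + 3 = 158.
Step 2. [(-5*((6*(x - 2)) - 7)) + 3 = 158] subtract 3: x sits inside (… + 3). So sub: -5*((6*(x - 2)) - 7) = 155.
Step 3. [-5*((6*(x - 2)) - 7) = 155] -5·(inner) — divide through by -5, so div: (6*(x - 2)) - 7 = -31.
Step 4. [(6*(x - 2)) - 7 = -31] -7 is outermost — add 7 both sides. So sub: 6*(x - 2) = -24.
Step 5. [6*(x - 2) = -24] 6·(inner) — divide through by 6. So div: x - 2 = -4.
Step 6. [x - 2 = -4] -2 is outermost — add 2 both sides ⇒ sub: x = -2.

Answer: x ∈ {-2}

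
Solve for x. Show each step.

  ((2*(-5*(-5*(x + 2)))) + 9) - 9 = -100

Step 1. [((2*(-5*(-5*(x + 2)))) + 9) - 9 = -100] peel the -9: add 9 from each side ⇒ sub: (2*(-5*(-5*(x + 2)))) + 9 = -91.
Step 2. [(2*(-5*(-5*(x + 2)))) + 9 = -91] 9 comes off first (subtract 9). So sub: 2*(-5*(-5*(x + 2))) = -100.
Step 3. [2*(-5*(-5*(x + 2))) = -100] 2 out front; divide by 2 ⇒ div: -5*(-5*(x + 2)) = -50.
Step 4. [-5*(-5*(x + 2)) = -50] leading coefficient -5: divide by -5. So div: -5*(x + 2) = 10.
Step 5. [-5*(x + 2) = 10] leading coefficient -5: divide by -5 ⇒ div: x + 2 = -2.
Step 6. [x + 2 = -2] 2 comes off first (subtract 2). So sub: x = -4.

Answer: x ∈ {-4}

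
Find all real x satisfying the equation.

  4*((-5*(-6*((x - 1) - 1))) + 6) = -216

Step 1. [4*((-5*(-6*((x - 1) - 1))) + 6) = -216] leading coefficient 4: divide by 4. So div: (-5*(-6*((x - 1) - 1))) + 6 = -54.
Step 2. [(-5*(-6*((x - 1) - 1))) + 6 = -54] +6 is outermost — subtract 6 both sides, so sub: -5*(-6*((x - 1) - 1)) = -60.
Step 3. [-5*(-6*((x - 1) - 1)) = -60] LHS = -5·(…); ÷-5 both sides ⇒ div: -6*((x - 1) - 1) = 12.
Step 4. [-6*((x - 1) - 1) = 12] LHS = -6·(…); ÷-6 both sides, so div: (x - 1) - 1 = -2.
Step 5. [(x - 1) - 1 = -2] peel the -1: add 1 from each side, so sub: x - 1 = -1.
Step 6. [x - 1 = -1] the outer -1 inverts by adding 1, so sub: x = 0.

Answer: x ∈ {0}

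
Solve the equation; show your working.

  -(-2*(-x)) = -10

Step 1. [-(-2*(-x)) = -10] leading − — multiply by −1, so neg: -2*(-x) = 10.
Step 2. [-2*(-x) = 10] leading coefficient -2: divide by -2 ⇒ div: -x = -5.
Step 3. [-x = -5] LHS negated; negate both sides, so neg: x = 5.

Answer: x ∈ {5}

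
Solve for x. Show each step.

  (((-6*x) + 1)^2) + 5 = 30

Step 1. [(((-6*x) + 1)^2) + 5 = 30] +5 is outermost — subtract 5 both sides, so sub: ((-6*x) + 1)^2 = 25.
Step 2. [((-6*x) + 1)^2 = 25] LHS squared, RHS 25 ≥ 0: apply √ (±) ⇒ sqrt: (-6*x) + 1 = 5 or -5.
Step 3. [(-6*x) + 1 = 5 or -5] peel the +1: subtract 1 from each side ⇒ sub: -6*x = 4 or -6.
Step 4. [-6*x = 4 or -6] -6·(inner) — divide through by -6, so div: x = -2/3 or 1.

Answer: x ∈ {-2/3, 1}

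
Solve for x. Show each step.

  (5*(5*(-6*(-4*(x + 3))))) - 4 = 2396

Step 1. [(5*(5*(-6*(-4*(x + 3))))) - 4 = 2396] peel the -4: add 4 from each side, so sub: 5*(5*(-6*(-4*(x + 3)))) = 2400.
Step 2. [5*(5*(-6*(-4*(x + 3)))) = 2400] LHS = 5·(…); ÷5 both sides. So div: 5*(-6*(-4*(x + 3))) = 480.
Step 3. [5*(-6*(-4*(x + 3))) = 480] divide by the outer 5, so div: -6*(-4*(x + 3)) = 96.
Step 4. [-6*(-4*(x + 3)) = 96] -6 out front; divide by -6. So div: -4*(x + 3) = -16.
Step 5. [-4*(x + 3) = -16] leading coefficient -4: divide by -4. So div: x + 3 = 4.
Step 6. [x + 3 = 4] 3 comes off first (subtract 3), so sub: x = 1.

Answer: x ∈ {1}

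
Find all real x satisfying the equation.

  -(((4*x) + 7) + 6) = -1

Step 1. [-(((4*x) + 7) + 6) = -1] leading − — multiply by −1, so neg: ((4*x) + 7) + 6 = 1.
Step 2. [((4*x) + 7) + 6 = 1] the outer +6 inverts by subtracting 6 ⇒ sub: (4*x) + 7 = -5.
Step 3. [(4*x) + 7 = -5] +7 is outermost — subtract 7 both sides, so sub: 4*x = -12.
Step 4. [4*x = -12] leading coefficient 4: divide by 4 ⇒ div: x = -3.

Answer: x ∈ {-3}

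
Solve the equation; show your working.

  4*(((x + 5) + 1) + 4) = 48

Step 1. [4*(((x + 5) + 1) + 4) = 48] 4·(inner) — divide through by 4. So div: ((x + 5) + 1) + 4 = 12.
Step 2. [((x + 5) + 1) + 4 = 12] subtract 4: x sits inside (… + 4) ⇒ sub: (x + 5) + 1 = 8.
Step 3. [(x + 5) + 1 = 8] +1 is outermost — subtract 1 both sides, so sub: x + 5 = 7.
Step 4. [x + 5 = 7] subtract 5: x sits inside (… + 5), so sub: x = 2.

Answer: x ∈ {2}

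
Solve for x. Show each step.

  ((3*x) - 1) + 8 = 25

Step 1. [((3*x) - 1) + 8 = 25] the outer +8 inverts by subtracting 8. So sub: (3*x) - 1 = 17.
Step 2. [(3*x) - 1 = 17] 1 comes off first (add 1). So sub: 3*x = 18.
Step 3. [3*x = 18] LHS = 3·(…); ÷3 both sides ⇒ div: x = 6.

Answer: x ∈ {6}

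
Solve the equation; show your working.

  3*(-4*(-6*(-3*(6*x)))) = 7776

Step 1. [3*(-4*(-6*(-3*(6*x)))) = 7776] LHS = 3·(…); ÷3 both sides. So div: -4*(-6*(-3*(6*x))) = 2592.
Step 2. [-4*(-6*(-3*(6*x))) = 2592] leading coefficient -4: divide by -4, so div: -6*(-3*(6*x)) = -648.
Step 3. [-6*(-3*(6*x)) = -648] divide by the outer -6 ⇒ div: -3*(6*x) = 108.
Step 4. [-3*(6*x) = 108] LHS = -3·(…); ÷-3 both sides, so div: 6*x = -36.
Step 5. [6*x = -36] leading coefficient 6: divide by 6, so div: x = -6.

Answer: x ∈ {-6}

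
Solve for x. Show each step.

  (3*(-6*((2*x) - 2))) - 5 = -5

Step 1. [(3*(-6*((2*x) - 2))) - 5 = -5] add 5: x sits inside (… - 5) ⇒ sub: 3*(-6*((2*x) - 2)) = 0.
Step 2. [3*(-6*((2*x) - 2)) = 0] leading coefficient 3: divide by 3. So div: -6*((2*x) - 2) = 0.
Step 3. [-6*((2*x) - 2) = 0] -6·(inner) — divide through by -6. So div: (2*x) - 2 = 0.
Step 4. [(2*x) - 2 = 0] -2 is outermost — add 2 both sides ⇒ sub: 2*x = 2.
Step 5. [2*x = 2] 2·(inner) — divide through by 2 ⇒ div: x = 1.

Answer: x ∈ {1}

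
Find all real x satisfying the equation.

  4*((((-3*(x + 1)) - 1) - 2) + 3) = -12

Step 1. [4*((((-3*(x + 1)) - 1) - 2) + 3) = -12] 4·(inner) — divide through by 4 ⇒ div: (((-3*(x + 1)) - 1) - 2) + 3 = -3.
Step 2. [(((-3*(x + 1)) - 1) - 2) + 3 = -3] peel the +3: subtract 3 from each side, so sub: ((-3*(x + 1)) - 1) - 2 = -6.
Step 3. [((-3*(x + 1)) - 1) - 2 = -6] add 2: x sits inside (… - 2) ⇒ sub: (-3*(x + 1)) - 1 = -4.
Step 4. [(-3*(x + 1)) - 1 = -4] peel the -1: add 1 from each side, so sub: -3*(x + 1) = -3.
Step 5. [-3*(x + 1) = -3] divide by the outer -3. So div: x + 1 = 1.
Step 6. [x + 1 = 1] 1 comes off first (subtract 1), so sub: x = 0.

Answer: x ∈ {0}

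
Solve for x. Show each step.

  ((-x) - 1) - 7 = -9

Step 1. [((-x) - 1) - 7 = -9] -7 is outermost — add 7 both sides. So sub: (-x) - 1 = -2.
Step 2. [(-x) - 1 = -2] 1 comes off first (add 1) ⇒ sub: -x = -1.
Step 3. [-x = -1] flip signs both sides, so neg: x = 1.

Answer: x ∈ {1}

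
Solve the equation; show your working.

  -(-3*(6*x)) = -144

Step 1. [-(-3*(6*x)) = -144] LHS negated; negate both sides. So neg: -3*(6*x) = 144.
Step 2. [-3*(6*x) = 144] -3·(inner) — divide through by -3, so div: 6*x = -48.
Step 3. [6*x = -48] leading coefficient 6: divide by 6 ⇒ div: x = -8.

Answer: x ∈ {-8}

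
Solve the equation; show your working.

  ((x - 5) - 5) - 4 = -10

Step 1. [((x - 5) - 5) - 4 = -10] peel the -4: add 4 from each side ⇒ sub: (x - 5) - 5 = -6.
Step 2. [(x - 5) - 5 = -6] the outer -5 inverts by adding 5. So sub: x - 5 = -1.
Step 3. [x - 5 = -1] peel the -5: add 5 from each side. So sub: x = 4.

Answer: x ∈ {4}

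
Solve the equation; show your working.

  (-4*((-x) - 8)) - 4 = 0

Step 1. [(-4*((-x) - 8)) - 4 = 0] -4 | LHS and -4 | 0: pull -4 out ⇒ factor: ((-x) - 8) + 1 = 0.
Step 2. [((-x) - 8) + 1 = 0] peel the +1: subtract 1 from each side. So sub: (-x) - 8 = -1.
Step 3. [(-x) - 8 = -1] -8 is outermost — add 8 both sides. So sub: -x = 7.
Step 4. [-x = 7] leading − — multiply by −1 ⇒ neg: x = -7.

Answer: x ∈ {-7}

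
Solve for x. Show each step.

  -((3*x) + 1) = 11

Step 1. [-((3*x) + 1) = 11] leading − — multiply by −1 ⇒ neg: (3*x) + 1 = -11.
Step 2. [(3*x) + 1 = -11] subtract 1: x sits inside (… + 1). So sub: 3*x = -12.
Step 3. [3*x = -12] LHS = 3·(…); ÷3 both sides, so div: x = -4.

Answer: x ∈ {-4}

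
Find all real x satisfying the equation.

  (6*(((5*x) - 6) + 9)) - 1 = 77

Step 1. [(6*(((5*x) - 6) + 9)) - 1 = 77] -1 is outermost — add 1 both sides ⇒ sub: 6*(((5*x) - 6) + 9) = 78.
Step 2. [6*(((5*x) - 6) + 9) = 78] divide by the outer 6 ⇒ div: ((5*x) - 6) + 9 = 13.
Step 3. [((5*x) - 6) + 9 = 13] 9 comes off first (subtract 9), so sub: (5*x) - 6 = 4.
Step 4. [(5*x) - 6 = 4] 6 comes off first (add 6), so sub: 5*x = 10.
Step 5. [5*x = 10] 5·(inner) — divide through by 5. So div: x = 2.

Answer: x ∈ {2}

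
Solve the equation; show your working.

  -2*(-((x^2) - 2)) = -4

Step 1. [-2*(-((x^2) - 2)) = -4] -2 out front; divide by -2, so div: -((x^2) - 2) = 2.
Step 2. [-((x^2) - 2) = 2] flip signs both sides, so neg: (x^2) - 2 = -2.
Step 3. [(x^2) - 2 = -2] peel the -2: add 2 from each side, so sub: x^2 = 0.
Step 4. [x^2 = 0] LHS squared, RHS 0 ≥ 0: apply √ (±) ⇒ sqrt: x = 0.

Answer: x ∈ {0}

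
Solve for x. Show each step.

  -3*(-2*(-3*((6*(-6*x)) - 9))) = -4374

Step 1. [-3*(-2*(-3*((6*(-6*x)) - 9))) = -4374] leading coefficient -3: divide by -3. So div: -2*(-3*((6*(-6*x)) - 9)) = 1458.
Step 2. [-2*(-3*((6*(-6*x)) - 9)) = 1458] -2·(inner) — divide through by -2. So div: -3*((6*(-6*x)) - 9) = -729.
Step 3. [-3*((6*(-6*x)) - 9) = -729] LHS = -3·(…); ÷-3 both sides. So div: (6*(-6*x)) - 9 = 243.
Step 4. [(6*(-6*x)) - 9 = 243] add 9: x sits inside (… - 9) ⇒ sub: 6*(-6*x) = 252.
Step 5. [6*(-6*x) = 252] 6 out front; divide by 6, so div: -6*x = 42.
Step 6. [-6*x = 42] -6 out front; divide by -6 ⇒ div: x = -7.

Answer: x ∈ {-7}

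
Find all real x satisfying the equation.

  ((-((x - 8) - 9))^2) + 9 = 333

Step 1. [((-((x - 8) - 9))^2) + 9 = 333] peel the +9: subtract 9 from each side. So sub: (-((x - 8) - 9))^2 = 324.
Step 2. [(-((x - 8) - 9))^2 = 324] LHS squared, RHS 324 ≥ 0: apply √ (±), so sqrt: -((x - 8) - 9) = 18 or -18.
Step 3. [-((x - 8) - 9) = 18 or -18] leading − — multiply by −1. So neg: (x - 8) - 9 = -18 or 18.
Step 4. [(x - 8) - 9 = -18 or 18] peel the -9: add 9 from each side, so sub: x - 8 = -9 or 27.
Step 5. [x - 8 = -9 or 27] 8 comes off first (add 8). So sub: x = -1 or 35.

Answer: x ∈ {-1, 35}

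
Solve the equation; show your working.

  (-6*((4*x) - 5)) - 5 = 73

Step 1. [(-6*((4*x) - 5)) - 5 = 73] add 5: x sits inside (… - 5), so sub: -6*((4*x) - 5) = 78.
Step 2. [-6*((4*x) - 5) = 78] divide by the outer -6 ⇒ div: (4*x) - 5 = -13.
Step 3. [(4*x) - 5 = -13] 5 comes off first (add 5) ⇒ sub: 4*x = -8.
Step 4. [4*x = -8] 4 out front; divide by 4. So div: x = -2.

Answer: x ∈ {-2}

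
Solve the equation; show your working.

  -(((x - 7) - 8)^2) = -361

Step 1. [-(((x - 7) - 8)^2) = -361] LHS negated; negate both sides ⇒ neg: ((x - 7) - 8)^2 = 361.
Step 2. [((x - 7) - 8)^2 = 361] LHS squared, RHS 361 ≥ 0: apply √ (±) ⇒ sqrt: (x - 7) - 8 = 19 or -19.
Step 3. [(x - 7) - 8 = 19 or -19] the outer -8 inverts by adding 8. So sub: x - 7 = 27 or -11.
Step 4. [x - 7 = 27 or -11] the outer -7 inverts by adding 7, so sub: x = 34 or -4.

Answer: x ∈ {-4, 34}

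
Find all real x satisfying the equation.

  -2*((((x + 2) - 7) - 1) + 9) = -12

Step 1. [-2*((((x + 2) - 7) - 1) + 9) = -12] leading coefficient -2: divide by -2, so div: (((x + 2) - 7) - 1) + 9 = 6.
Step 2. [(((x + 2) - 7) - 1) + 9 = 6] 9 comes off first (subtract 9). So sub: ((x + 2) - 7) - 1 = -3.
Step 3. [((x + 2) - 7) - 1 = -3] the outer -1 inverts by adding 1, so sub: (x + 2) - 7 = -2.
Step 4. [(x + 2) - 7 = -2] the outer -7 inverts by adding 7 ⇒ sub: x + 2 = 5.
Step 5. [x + 2 = 5] the outer +2 inverts by subtracting 2. So sub: x = 3.

Answer: x ∈ {3}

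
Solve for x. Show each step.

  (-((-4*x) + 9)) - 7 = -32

Step 1. [(-((-4*x) + 9)) - 7 = -32] 7 comes off first (add 7). So sub: -((-4*x) + 9) = -25.
Step 2. [-((-4*x) + 9) = -25] leading − — multiply by −1, so neg: (-4*x) + 9 = 25.
Step 3. [(-4*x) + 9 = 25] +9 is outermost — subtract 9 both sides ⇒ sub: -4*x = 16.
Step 4. [-4*x = 16] leading coefficient -4: divide by -4. So div: x = -4.

Answer: x ∈ {-4}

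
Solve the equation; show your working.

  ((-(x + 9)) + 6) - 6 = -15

Step 1. [((-(x + 9)) + 6) - 6 = -15] -6 is outermost — add 6 both sides. So sub: (-(x + 9)) + 6 = -9.
Step 2. [(-(x + 9)) + 6 = -9] subtract 6: x sits inside (… + 6) ⇒ sub: -(x + 9) = -15.
Step 3. [-(x + 9) = -15] LHS negated; negate both sides. So neg: x + 9 = 15.
Step 4. [x + 9 = 15] the outer +9 inverts by subtracting 9 ⇒ sub: x = 6.

Answer: x ∈ {6}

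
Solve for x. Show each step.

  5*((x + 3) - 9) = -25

Step 1. [5*((x + 3) - 9) = -25] 5 out front; divide by 5 ⇒ div: (x + 3) - 9 = -5.
Step 2. [(x + 3) - 9 = -5] 9 comes off first (add 9), so sub: x + 3 = 4.
Step 3. [x + 3 = 4] 3 comes off first (subtract 3), so sub: x = 1.

Answer: x ∈ {1}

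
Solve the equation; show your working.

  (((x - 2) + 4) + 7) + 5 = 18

Step 1. [(((x - 2) + 4) + 7) + 5 = 18] +5 is outermost — subtract 5 both sides, so sub: ((x - 2) + 4) + 7 = 13.
Step 2. [((x - 2) + 4) + 7 = 13] +7 is outermost — subtract 7 both sides ⇒ sub: (x - 2) + 4 = 6.
Step 3. [(x - 2) + 4 = 6] subtract 4: x sits inside (… + 4). So sub: x - 2 = 2.
Step 4. [x - 2 = 2] -2 is outermost — add 2 both sides. So sub: x = 4.

Answer: x ∈ {4}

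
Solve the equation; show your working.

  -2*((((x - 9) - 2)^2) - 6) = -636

Step 1. [-2*((((x - 9) - 2)^2) - 6) = -636] -2 out front; divide by -2 ⇒ div: (((x - 9) - 2)^2) - 6 = 318.
Step 2. [(((x - 9) - 2)^2) - 6 = 318] 6 comes off first (add 6) ⇒ sub: ((x - 9) - 2)^2 = 324.
Step 3. [((x - 9) - 2)^2 = 324] 324 ≥ 0, LHS is (·)² — take ±√ ⇒ sqrt: (x - 9) - 2 = 18 or -18.
Step 4. [(x - 9) - 2 = 18 or -18] the outer -2 inverts by adding 2 ⇒ sub: x - 9 = 20 or -16.
Step 5. [x - 9 = 20 or -16] peel the -9: add 9 from each side. So sub: x = 29 or -7.

Answer: x ∈ {-7, 29}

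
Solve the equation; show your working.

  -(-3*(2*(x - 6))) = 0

Step 1. [-(-3*(2*(x - 6))) = 0] LHS negated; negate both sides. So neg: -3*(2*(x - 6)) = 0.
Step 2. [-3*(2*(x - 6)) = 0] leading coefficient -3: divide by -3 ⇒ div: 2*(x - 6) = 0.
Step 3. [2*(x - 6) = 0] 2 out front; divide by 2 ⇒ div: x - 6 = 0.
Step 4. [x - 6 = 0] peel the -6: add 6 from each side, so sub: x = 6.

Answer: x ∈ {6}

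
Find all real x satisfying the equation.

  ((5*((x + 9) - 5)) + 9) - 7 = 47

Step 1. [((5*((x + 9) - 5)) + 9) - 7 = 47] the outer -7 inverts by adding 7, so sub: (5*((x + 9) - 5)) + 9 = 54.
Step 2. [(5*((x + 9) - 5)) + 9 = 54] +9 is outermost — subtract 9 both sides, so sub: 5*((x + 9) - 5) = 45.
Step 3. [5*((x + 9) - 5) = 45] 5·(inner) — divide through by 5. So div: (x + 9) - 5 = 9.
Step 4. [(x + 9) - 5 = 9] -5 is outermost — add 5 both sides. So sub: x + 9 = 14.
Step 5. [x + 9 = 14] the outer +9 inverts by subtracting 9 ⇒ sub: x = 5.

Answer: x ∈ {5}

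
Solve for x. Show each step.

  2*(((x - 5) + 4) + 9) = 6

Step 1. [2*(((x - 5) + 4) + 9) = 6] leading coefficient 2: divide by 2, so div: ((x - 5) + 4) + 9 = 3.
Step 2. [((x - 5) + 4) + 9 = 3] the outer +9 inverts by subtracting 9. So sub: (x - 5) + 4 = -6.
Step 3. [(x - 5) + 4 = -6] 4 comes off first (subtract 4) ⇒ sub: x - 5 = -10.
Step 4. [x - 5 = -10] add 5: x sits inside (… - 5), so sub: x = -5.

Answer: x ∈ {-5}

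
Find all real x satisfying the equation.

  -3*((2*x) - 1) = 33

Step 1. [-3*((2*x) - 1) = 33] -3 out front; divide by -3. So div: (2*x) - 1 = -11.
Step 2. [(2*x) - 1 = -11] the outer -1 inverts by adding 1 ⇒ sub: 2*x = -10.
Step 3. [2*x = -10] 2·(inner) — divide through by 2 ⇒ div: x = -5.

Answer: x ∈ {-5}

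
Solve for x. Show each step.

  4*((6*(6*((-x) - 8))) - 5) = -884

Step 1. [4*((6*(6*((-x) - 8))) - 5) = -884] 4 out front; divide by 4 ⇒ div: (6*(6*((-x) - 8))) - 5 = -221.
Step 2. [(6*(6*((-x) - 8))) - 5 = -221] the outer -5 inverts by adding 5 ⇒ sub: 6*(6*((-x) - 8)) = -216.
Step 3. [6*(6*((-x) - 8)) = -216] divide by the outer 6, so div: 6*((-x) - 8) = -36.
Step 4. [6*((-x) - 8) = -36] LHS = 6·(…); ÷6 both sides. So div: (-x) - 8 = -6.
Step 5. [(-x) - 8 = -6] -8 is outermost — add 8 both sides. So sub: -x = 2.
Step 6. [-x = 2] LHS negated; negate both sides ⇒ neg: x = -2.

Answer: x ∈ {-2}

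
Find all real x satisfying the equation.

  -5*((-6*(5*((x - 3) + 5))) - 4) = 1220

Step 1. [-5*((-6*(5*((x - 3) + 5))) - 4) = 1220] -5·(inner) — divide through by -5. So div: (-6*(5*((x - 3) + 5))) - 4 = -244.
Step 2. [(-6*(5*((x - 3) + 5))) - 4 = -244] the outer -4 inverts by adding 4, so sub: -6*(5*((x - 3) + 5)) = -240.
Step 3. [-6*(5*((x - 3) + 5)) = -240] -6 out front; divide by -6 ⇒ div: 5*((x - 3) + 5) = 40.
Step 4. [5*((x - 3) + 5) = 40] leading coefficient 5: divide by 5 ⇒ div: (x - 3) + 5 = 8.
Step 5. [(x - 3) + 5 = 8] the outer +5 inverts by subtracting 5 ⇒ sub: x - 3 = 3.
Step 6. [x - 3 = 3] add 3: x sits inside (… - 3). So sub: x = 6.

Answer: x ∈ {6}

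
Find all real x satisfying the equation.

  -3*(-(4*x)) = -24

Step 1. [-3*(-(4*x)) = -24] -3·(inner) — divide through by -3, so div: -(4*x) = 8.
Step 2. [-(4*x) = 8] leading − — multiply by −1. So neg: 4*x = -8.
Step 3. [4*x = -8] 4 out front; divide by 4, so div: x = -2.

Answer: x ∈ {-2}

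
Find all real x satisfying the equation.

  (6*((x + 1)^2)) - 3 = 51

Step 1. [(6*((x + 1)^2)) - 3 = 51] 3 comes off first (add 3), so sub: 6*((x + 1)^2) = 54.
Step 2. [6*((x + 1)^2) = 54] leading coefficient 6: divide by 6, so div: (x + 1)^2 = 9.
Step 3. [(x + 1)^2 = 9] √ both sides: 9 ≥ 0 gives two branches ⇒ sqrt: x + 1 = 3 or -3.
Step 4. [x + 1 = 3 or -3] 1 comes off first (subtract 1) ⇒ sub: x = 2 or -4.

Answer: x ∈ {-4, 2}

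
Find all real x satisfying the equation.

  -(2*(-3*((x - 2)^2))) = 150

Step 1. [-(2*(-3*((x - 2)^2))) = 150] LHS negated; negate both sides. So neg: 2*(-3*((x - 2)^2)) = -150.
Step 2. [2*(-3*((x - 2)^2)) = -150] leading coefficient 2: divide by 2, so div: -3*((x - 2)^2) = -75.
Step 3. [-3*((x - 2)^2) = -75] -3 out front; divide by -3, so div: (x - 2)^2 = 25.
Step 4. [(x - 2)^2 = 25] LHS squared, RHS 25 ≥ 0: apply √ (±) ⇒ sqrt: x - 2 = 5 or -5.
Step 5. [x - 2 = 5 or -5] peel the -2: add 2 from each side ⇒ sub: x = 7 or -3.

Answer: x ∈ {-3, 7}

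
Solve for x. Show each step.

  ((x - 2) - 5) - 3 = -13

Step 1. [((x - 2) - 5) - 3 = -13] peel the -3: add 3 from each side, so sub: (x - 2) - 5 = -10.
Step 2. [(x - 2) - 5 = -10] 5 comes off first (add 5). So sub: x - 2 = -5.
Step 3. [x - 2 = -5] -2 is outermost — add 2 both sides, so sub: x = -3.

Answer: x ∈ {-3}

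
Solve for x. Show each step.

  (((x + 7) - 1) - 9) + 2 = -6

Step 1. [(((x + 7) - 1) - 9) + 2 = -6] 2 comes off first (subtract 2). So sub: ((x + 7) - 1) - 9 = -8.
Step 2. [((x + 7) - 1) - 9 = -8] add 9: x sits inside (… - 9) ⇒ sub: (x + 7) - 1 = 1.
Step 3. [(x + 7) - 1 = 1] 1 comes off first (add 1) ⇒ sub: x + 7 = 2.
Step 4. [x + 7 = 2] 7 comes off first (subtract 7), so sub: x = -5.

Answer: x ∈ {-5}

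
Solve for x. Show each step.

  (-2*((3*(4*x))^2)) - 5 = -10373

Step 1. [(-2*((3*(4*x))^2)) - 5 = -10373] the outer -5 inverts by adding 5. So sub: -2*((3*(4*x))^2) = -10368.
Step 2. [-2*((3*(4*x))^2) = -10368] LHS = -2·(…); ÷-2 both sides ⇒ div: (3*(4*x))^2 = 5184.
Step 3. [(3*(4*x))^2 = 5184] √ both sides: 5184 ≥ 0 gives two branches. So sqrt: 3*(4*x) = 72 or -72.
Step 4. [3*(4*x) = 72 or -72] leading coefficient 3: divide by 3 ⇒ div: 4*x = 24 or -24.
Step 5. [4*x = 24 or -24] leading coefficient 4: divide by 4. So div: x = 6 or -6.

Answer: x ∈ {-6, 6}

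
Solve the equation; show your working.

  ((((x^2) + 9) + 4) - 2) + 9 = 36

Step 1. [((((x^2) + 9) + 4) - 2) + 9 = 36] peel the +9: subtract 9 from each side, so sub: (((x^2) + 9) + 4) - 2 = 27.
Step 2. [(((x^2) + 9) + 4) - 2 = 27] -2 is outermost — add 2 both sides ⇒ sub: ((x^2) + 9) + 4 = 29.
Step 3. [((x^2) + 9) + 4 = 29] 4 comes off first (subtract 4), so sub: (x^2) + 9 = 25.
Step 4. [(x^2) + 9 = 25] the outer +9 inverts by subtracting 9. So sub: x^2 = 16.
Step 5. [x^2 = 16] √ both sides: 16 ≥ 0 gives two branches, so sqrt: x = 4 or -4.

Answer: x ∈ {-4, 4}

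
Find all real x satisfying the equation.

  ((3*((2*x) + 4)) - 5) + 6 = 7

Step 1. [((3*((2*x) + 4)) - 5) + 6 = 7] subtract 6: x sits inside (… + 6). So sub: (3*((2*x) + 4)) - 5 = 1.
Step 2. [(3*((2*x) + 4)) - 5 = 1] -5 is outermost — add 5 both sides, so sub: 3*((2*x) + 4) = 6.
Step 3. [3*((2*x) + 4) = 6] LHS = 3·(…); ÷3 both sides, so div: (2*x) + 4 = 2.
Step 4. [(2*x) + 4 = 2] 4 comes off first (subtract 4), so sub: 2*x = -2.
Step 5. [2*x = -2] LHS = 2·(…); ÷2 both sides. So div: x = -1.

Answer: x ∈ {-1}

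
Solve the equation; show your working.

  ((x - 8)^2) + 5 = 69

Step 1. [((x - 8)^2) + 5 = 69] subtract 5: x sits inside (… + 5), so sub: (x - 8)^2 = 64.
Step 2. [(x - 8)^2 = 64] LHS squared, RHS 64 ≥ 0: apply √ (±) ⇒ sqrt: x - 8 = 8 or -8.
Step 3. [x - 8 = 8 or -8] the outer -8 inverts by adding 8, so sub: x = 16 or 0.

Answer: x ∈ {0, 16}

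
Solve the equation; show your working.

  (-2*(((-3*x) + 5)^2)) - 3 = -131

Step 1. [(-2*(((-3*x) + 5)^2)) - 3 = -131] the outer -3 inverts by adding 3, so sub: -2*(((-3*x) + 5)^2) = -128.
Step 2. [-2*(((-3*x) + 5)^2) = -128] divide by the outer -2. So div: ((-3*x) + 5)^2 = 64.
Step 3. [((-3*x) + 5)^2 = 64] LHS squared, RHS 64 ≥ 0: apply √ (±), so sqrt: (-3*x) + 5 = 8 or -8.
Step 4. [(-3*x) + 5 = 8 or -8] subtract 5: x sits inside (… + 5), so sub: -3*x = 3 or -13.
Step 5. [-3*x = 3 or -13] LHS = -3·(…); ÷-3 both sides ⇒ div: x = -1 or 13/3.

Answer: x ∈ {-1, 13/3}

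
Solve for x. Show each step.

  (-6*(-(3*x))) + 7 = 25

Step 1. [(-6*(-(3*x))) + 7 = 25] +7 is outermost — subtract 7 both sides, so sub: -6*(-(3*x)) = 18.
Step 2. [-6*(-(3*x)) = 18] divide by the outer -6. So div: -(3*x) = -3.
Step 3. [-(3*x) = -3] flip signs both sides. So neg: 3*x = 3.
Step 4. [3*x = 3] leading coefficient 3: divide by 3, so div: x = 1.

Answer: x ∈ {1}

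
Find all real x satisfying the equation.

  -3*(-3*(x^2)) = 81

Step 1. [-3*(-3*(x^2)) = 81] divide by the outer -3. So div: -3*(x^2) = -27.
Step 2. [-3*(x^2) = -27] -3·(inner) — divide through by -3 ⇒ div: x^2 = 9.
Step 3. [x^2 = 9] LHS squared, RHS 9 ≥ 0: apply √ (±), so sqrt: x = 3 or -3.

Answer: x ∈ {-3, 3}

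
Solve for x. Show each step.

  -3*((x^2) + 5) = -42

Step 1. [-3*((x^2) + 5) = -42] divide by the outer -3. So div: (x^2) + 5 = 14.
Step 2. [(x^2) + 5 = 14] 5 comes off first (subtract 5). So sub: x^2 = 9.
Step 3. [x^2 = 9] LHS squared, RHS 9 ≥ 0: apply √ (±), so sqrt: x = 3 or -3.

Answer: x ∈ {-3, 3}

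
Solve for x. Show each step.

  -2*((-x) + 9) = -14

Step 1. [-2*((-x) + 9) = -14] divide by the outer -2, so div: (-x) + 9 = 7.
Step 2. [(-x) + 9 = 7] 9 comes off first (subtract 9), so sub: -x = -2.
Step 3. [-x = -2] flip signs both sides, so neg: x = 2.

Answer: x ∈ {2}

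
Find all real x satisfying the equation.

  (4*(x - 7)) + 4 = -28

Step 1. [(4*(x - 7)) + 4 = -28] peel the +4: subtract 4 from each side, so sub: 4*(x - 7) = -32.
Step 2. [4*(x - 7) = -32] 4·(inner) — divide through by 4, so div: x - 7 = -8.
Step 3. [x - 7 = -8] the outer -7 inverts by adding 7. So sub: x = -1.

Answer: x ∈ {-1}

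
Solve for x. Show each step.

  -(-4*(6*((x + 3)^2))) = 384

Step 1. [-(-4*(6*((x + 3)^2))) = 384] leading − — multiply by −1, so neg: -4*(6*((x + 3)^2)) = -384.
Step 2. [-4*(6*((x + 3)^2)) = -384] leading coefficient -4: divide by -4, so div: 6*((x + 3)^2) = 96.
Step 3. [6*((x + 3)^2) = 96] LHS = 6·(…); ÷6 both sides. So div: (x + 3)^2 = 16.
Step 4. [(x + 3)^2 = 16] √ both sides: 16 ≥ 0 gives two branches, so sqrt: x + 3 = 4 or -4.
Step 5. [x + 3 = 4 or -4] peel the +3: subtract 3 from each side, so sub: x = 1 or -7.

Answer: x ∈ {-7, 1}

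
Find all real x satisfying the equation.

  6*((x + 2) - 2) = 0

Step 1. [6*((x + 2) - 2) = 0] divide by the outer 6, so div: (x + 2) - 2 = 0.
Step 2. [(x + 2) - 2 = 0] 2 comes off first (add 2) ⇒ sub: x + 2 = 2.
Step 3. [x + 2 = 2] +2 is outermost — subtract 2 both sides, so sub: x = 0.

Answer: x ∈ {0}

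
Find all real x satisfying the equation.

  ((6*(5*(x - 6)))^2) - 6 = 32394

Step 1. [((6*(5*(x - 6)))^2) - 6 = 32394] the outer -6 inverts by adding 6, so sub: (6*(5*(x - 6)))^2 = 32400.
Step 2. [(6*(5*(x - 6)))^2 = 32400] LHS squared, RHS 32400 ≥ 0: apply √ (±) ⇒ sqrt: 6*(5*(x - 6)) = 180 or -180.
Step 3. [6*(5*(x - 6)) = 180 or -180] leading coefficient 6: divide by 6. So div: 5*(x - 6) = 30 or -30.
Step 4. [5*(x - 6) = 30 or -30] divide by the outer 5 ⇒ div: x - 6 = 6 or -6.
Step 5. [x - 6 = 6 or -6] 6 comes off first (add 6). So sub: x = 12 or 0.

Answer: x ∈ {0, 12}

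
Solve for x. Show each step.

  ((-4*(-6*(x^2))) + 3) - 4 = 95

Step 1. [((-4*(-6*(x^2))) + 3) - 4 = 95] 4 comes off first (add 4) ⇒ sub: (-4*(-6*(x^2))) + 3 = 99.
Step 2. [(-4*(-6*(x^2))) + 3 = 99] peel the +3: subtract 3 from each side, so sub: -4*(-6*(x^2)) = 96.
Step 3. [-4*(-6*(x^2)) = 96] divide by the outer -4 ⇒ div: -6*(x^2) = -24.
Step 4. [-6*(x^2) = -24] LHS = -6·(…); ÷-6 both sides ⇒ div: x^2 = 4.
Step 5. [x^2 = 4] √ both sides: 4 ≥ 0 gives two branches. So sqrt: x = 2 or -2.

Answer: x ∈ {-2, 2}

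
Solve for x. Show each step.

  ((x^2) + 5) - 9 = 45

Step 1. [((x^2) + 5) - 9 = 45] the outer -9 inverts by adding 9. So sub: (x^2) + 5 = 54.
Step 2. [(x^2) + 5 = 54] peel the +5: subtract 5 from each side ⇒ sub: x^2 = 49.
Step 3. [x^2 = 49] LHS squared, RHS 49 ≥ 0: apply √ (±), so sqrt: x = 7 or -7.

Answer: x ∈ {-7, 7}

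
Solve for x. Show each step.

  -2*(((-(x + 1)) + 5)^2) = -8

Step 1. [-2*(((-(x + 1)) + 5)^2) = -8] -2·(inner) — divide through by -2 ⇒ div: ((-(x + 1)) + 5)^2 = 4.
Step 2. [((-(x + 1)) + 5)^2 = 4] 4 ≥ 0, LHS is (·)² — take ±√ ⇒ sqrt: (-(x + 1)) + 5 = 2 or -2.
Step 3. [(-(x + 1)) + 5 = 2 or -2] 5 comes off first (subtract 5), so sub: -(x + 1) = -3 or -7.
Step 4. [-(x + 1) = -3 or -7] leading − — multiply by −1. So neg: x + 1 = 3 or 7.
Step 5. [x + 1 = 3 or 7] the outer +1 inverts by subtracting 1 ⇒ sub: x = 2 or 6.

Answer: x ∈ {2, 6}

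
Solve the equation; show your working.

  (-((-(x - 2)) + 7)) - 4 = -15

Step 1. [(-((-(x - 2)) + 7)) - 4 = -15] -4 is outermost — add 4 both sides. So sub: -((-(x - 2)) + 7) = -11.
Step 2. [-((-(x - 2)) + 7) = -11] leading − — multiply by −1, so neg: (-(x - 2)) + 7 = 11.
Step 3. [(-(x - 2)) + 7 = 11] 7 comes off first (subtract 7) ⇒ sub: -(x - 2) = 4.
Step 4. [-(x - 2) = 4] LHS negated; negate both sides ⇒ neg: x - 2 = -4.
Step 5. [x - 2 = -4] -2 is outermost — add 2 both sides, so sub: x = -2.

Answer: x ∈ {-2}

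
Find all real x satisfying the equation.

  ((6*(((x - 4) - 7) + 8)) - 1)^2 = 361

Step 1. [((6*(((x - 4) - 7) + 8)) - 1)^2 = 361] √ both sides: 361 ≥ 0 gives two branches ⇒ sqrt: (6*(((x - 4) - 7) + 8)) - 1 = 19 or -19.
Step 2. [(6*(((x - 4) - 7) + 8)) - 1 = 19 or -19] add 1: x sits inside (… - 1), so sub: 6*(((x - 4) - 7) + 8) = 20 or -18.
Step 3. [6*(((x - 4) - 7) + 8) = 20 or -18] 6 out front; divide by 6 ⇒ div: ((x - 4) - 7) + 8 = 10/3 or -3.
Step 4. [((x - 4) - 7) + 8 = 10/3 or -3] the outer +8 inverts by subtracting 8, so sub: (x - 4) - 7 = -14/3 or -11.
Step 5. [(x - 4) - 7 = -14/3 or -11] peel the -7: add 7 from each side. So sub: x - 4 = 7/3 or -4.
Step 6. [x - 4 = 7/3 or -4] 4 comes off first (add 4). So sub: x = 19/3 or 0.

Answer: x ∈ {0, 19/3}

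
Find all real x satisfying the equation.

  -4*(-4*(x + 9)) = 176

Step 1. [-4*(-4*(x + 9)) = 176] -4 out front; divide by -4 ⇒ div: -4*(x + 9) = -44.
Step 2. [-4*(x + 9) = -44] leading coefficient -4: divide by -4 ⇒ div: x + 9 = 11.
Step 3. [x + 9 = 11] peel the +9: subtract 9 from each side ⇒ sub: x = 2.

Answer: x ∈ {2}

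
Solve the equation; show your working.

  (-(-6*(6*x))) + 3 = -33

Step 1. [(-(-6*(6*x))) + 3 = -33] subtract 3: x sits inside (… + 3). So sub: -(-6*(6*x)) = -36.
Step 2. [-(-6*(6*x)) = -36] leading − — multiply by −1. So neg: -6*(6*x) = 36.
Step 3. [-6*(6*x) = 36] LHS = -6·(…); ÷-6 both sides ⇒ div: 6*x = -6.
Step 4. [6*x = -6] 6 out front; divide by 6 ⇒ div: x = -1.

Answer: x ∈ {-1}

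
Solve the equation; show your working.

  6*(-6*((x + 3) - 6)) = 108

Step 1. [6*(-6*((x + 3) - 6)) = 108] divide by the outer 6 ⇒ div: -6*((x + 3) - 6) = 18.
Step 2. [-6*((x + 3) - 6) = 18] LHS = -6·(…); ÷-6 both sides. So div: (x + 3) - 6 = -3.
Step 3. [(x + 3) - 6 = -3] 6 comes off first (add 6), so sub: x + 3 = 3.
Step 4. [x + 3 = 3] subtract 3: x sits inside (… + 3) ⇒ sub: x = 0.

Answer: x ∈ {0}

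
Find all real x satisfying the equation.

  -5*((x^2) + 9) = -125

Step 1. [-5*((x^2) + 9) = -125] divide by the outer -5, so div: (x^2) + 9 = 25.
Step 2. [(x^2) + 9 = 25] the outer +9 inverts by subtracting 9. So sub: x^2 = 16.
Step 3. [x^2 = 16] √ both sides: 16 ≥ 0 gives two branches, so sqrt: x = 4 or -4.

Answer: x ∈ {-4, 4}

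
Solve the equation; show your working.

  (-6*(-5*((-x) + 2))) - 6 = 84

Step 1. [(-6*(-5*((-x) + 2))) - 6 = 84] -6 divides every term; factor it out ⇒ factor: (-5*((-x) + 2)) + 1 = -14.
Step 2. [(-5*((-x) + 2)) + 1 = -14] +1 is outermost — subtract 1 both sides ⇒ sub: -5*((-x) + 2) = -15.
Step 3. [-5*((-x) + 2) = -15] divide by the outer -5 ⇒ div: (-x) + 2 = 3.
Step 4. [(-x) + 2 = 3] 2 comes off first (subtract 2) ⇒ sub: -x = 1.
Step 5. [-x = 1] flip signs both sides, so neg: x = -1.

Answer: x ∈ {-1}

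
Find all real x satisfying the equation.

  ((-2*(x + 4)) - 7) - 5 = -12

Step 1. [((-2*(x + 4)) - 7) - 5 = -12] -5 is outermost — add 5 both sides ⇒ sub: (-2*(x + 4)) - 7 = -7.
Step 2. [(-2*(x + 4)) - 7 = -7] add 7: x sits inside (… - 7), so sub: -2*(x + 4) = 0.
Step 3. [-2*(x + 4) = 0] -2·(inner) — divide through by -2 ⇒ div: x + 4 = 0.
Step 4. [x + 4 = 0] subtract 4: x sits inside (… + 4), so sub: x = -4.

Answer: x ∈ {-4}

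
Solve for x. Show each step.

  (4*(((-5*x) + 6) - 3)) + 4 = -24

Step 1. [(4*(((-5*x) + 6) - 3)) + 4 = -24] 4 | LHS and 4 | -24: pull 4 out. So factor: (((-5*x) + 6) - 3) + 1 = -6.
Step 2. [(((-5*x) + 6) - 3) + 1 = -6] 1 comes off first (subtract 1) ⇒ sub: ((-5*x) + 6) - 3 = -7.
Step 3. [((-5*x) + 6) - 3 = -7] peel the -3: add 3 from each side. So sub: (-5*x) + 6 = -4.
Step 4. [(-5*x) + 6 = -4] peel the +6: subtract 6 from each side ⇒ sub: -5*x = -10.
Step 5. [-5*x = -10] -5 out front; divide by -5, so div: x = 2.

Answer: x ∈ {2}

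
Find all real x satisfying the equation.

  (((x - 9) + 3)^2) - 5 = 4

Step 1. [(((x - 9) + 3)^2) - 5 = 4] peel the -5: add 5 from each side. So sub: ((x - 9) + 3)^2 = 9.
Step 2. [((x - 9) + 3)^2 = 9] LHS squared, RHS 9 ≥ 0: apply √ (±), so sqrt: (x - 9) + 3 = 3 or -3.
Step 3. [(x - 9) + 3 = 3 or -3] subtract 3: x sits inside (… + 3) ⇒ sub: x - 9 = 0 or -6.
Step 4. [x - 9 = 0 or -6] the outer -9 inverts by adding 9. So sub: x = 9 or 3.

Answer: x ∈ {3, 9}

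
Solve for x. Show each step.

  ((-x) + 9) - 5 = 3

Step 1. [((-x) + 9) - 5 = 3] -5 is outermost — add 5 both sides ⇒ sub: (-x) + 9 = 8.
Step 2. [(-x) + 9 = 8] 9 comes off first (subtract 9) ⇒ sub: -x = -1.
Step 3. [-x = -1] flip signs both sides, so neg: x = 1.

Answer: x ∈ {1}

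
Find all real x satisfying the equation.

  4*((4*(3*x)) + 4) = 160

Step 1. [4*((4*(3*x)) + 4) = 160] leading coefficient 4: divide by 4. So div: (4*(3*x)) + 4 = 40.
Step 2. [(4*(3*x)) + 4 = 40] 4 | LHS and 4 | 40: pull 4 out ⇒ factor: (3*x) + 1 = 10.
Step 3. [(3*x) + 1 = 10] the outer +1 inverts by subtracting 1, so sub: 3*x = 9.
Step 4. [3*x = 9] leading coefficient 3: divide by 3. So div: x = 3.

Answer: x ∈ {3}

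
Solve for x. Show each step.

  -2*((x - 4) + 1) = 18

Step 1. [-2*((x - 4) + 1) = 18] -2 out front; divide by -2. So div: (x - 4) + 1 = -9.
Step 2. [(x - 4) + 1 = -9] the outer +1 inverts by subtracting 1. So sub: x - 4 = -10.
Step 3. [x - 4 = -10] 4 comes off first (add 4). So sub: x = -6.

Answer: x ∈ {-6}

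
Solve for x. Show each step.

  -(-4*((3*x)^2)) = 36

Step 1. [-(-4*((3*x)^2)) = 36] LHS negated; negate both sides, so neg: -4*((3*x)^2) = -36.
Step 2. [-4*((3*x)^2) = -36] leading coefficient -4: divide by -4 ⇒ div: (3*x)^2 = 9.
Step 3. [(3*x)^2 = 9] LHS squared, RHS 9 ≥ 0: apply √ (±), so sqrt: 3*x = 3 or -3.
Step 4. [3*x = 3 or -3] 3 out front; divide by 3 ⇒ div: x = 1 or -1.

Answer: x ∈ {-1, 1}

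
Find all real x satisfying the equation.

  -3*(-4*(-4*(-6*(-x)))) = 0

Step 1. [-3*(-4*(-4*(-6*(-x)))) = 0] leading coefficient -3: divide by -3 ⇒ div: -4*(-4*(-6*(-x))) = 0.
Step 2. [-4*(-4*(-6*(-x))) = 0] LHS = -4·(…); ÷-4 both sides, so div: -4*(-6*(-x)) = 0.
Step 3. [-4*(-6*(-x)) = 0] divide by the outer -4 ⇒ div: -6*(-x) = 0.
Step 4. [-6*(-x) = 0] LHS = -6·(…); ÷-6 both sides. So div: -x = 0.
Step 5. [-x = 0] leading − — multiply by −1, so neg: x = 0.

Answer: x ∈ {0}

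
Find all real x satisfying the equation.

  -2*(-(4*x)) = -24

Step 1. [-2*(-(4*x)) = -24] leading coefficient -2: divide by -2, so div: -(4*x) = 12.
Step 2. [-(4*x) = 12] LHS negated; negate both sides. So neg: 4*x = -12.
Step 3. [4*x = -12] leading coefficient 4: divide by 4. So div: x = -3.

Answer: x ∈ {-3}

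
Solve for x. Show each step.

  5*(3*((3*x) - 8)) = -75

Step 1. [5*(3*((3*x) - 8)) = -75] divide by the outer 5. So div: 3*((3*x) - 8) = -15.
Step 2. [3*((3*x) - 8) = -15] 3·(inner) — divide through by 3 ⇒ div: (3*x) - 8 = -5.
Step 3. [(3*x) - 8 = -5] the outer -8 inverts by adding 8 ⇒ sub: 3*x = 3.
Step 4. [3*x = 3] leading coefficient 3: divide by 3 ⇒ div: x = 1.

Answer: x ∈ {1}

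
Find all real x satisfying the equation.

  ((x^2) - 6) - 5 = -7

Step 1. [((x^2) - 6) - 5 = -7] peel the -5: add 5 from each side ⇒ sub: (x^2) - 6 = -2.
Step 2. [(x^2) - 6 = -2] add 6: x sits inside (… - 6). So sub: x^2 = 4.
Step 3. [x^2 = 4] √ both sides: 4 ≥ 0 gives two branches ⇒ sqrt: x = 2 or -2.

Answer: x ∈ {-2, 2}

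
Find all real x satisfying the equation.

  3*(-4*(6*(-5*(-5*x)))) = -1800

Step 1. [3*(-4*(6*(-5*(-5*x)))) = -1800] divide by the outer 3. So div: -4*(6*(-5*(-5*x))) = -600.
Step 2. [-4*(6*(-5*(-5*x))) = -600] divide by the outer -4, so div: 6*(-5*(-5*x)) = 150.
Step 3. [6*(-5*(-5*x)) = 150] LHS = 6·(…); ÷6 both sides, so div: -5*(-5*x) = 25.
Step 4. [-5*(-5*x) = 25] leading coefficient -5: divide by -5 ⇒ div: -5*x = -5.
Step 5. [-5*x = -5] -5·(inner) — divide through by -5 ⇒ div: x = 1.

Answer: x ∈ {1}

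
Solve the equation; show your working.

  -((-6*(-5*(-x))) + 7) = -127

Step 1. [-((-6*(-5*(-x))) + 7) = -127] flip signs both sides, so neg: (-6*(-5*(-x))) + 7 = 127.
Step 2. [(-6*(-5*(-x))) + 7 = 127] subtract 7: x sits inside (… + 7), so sub: -6*(-5*(-x)) = 120.
Step 3. [-6*(-5*(-x)) = 120] -6·(inner) — divide through by -6 ⇒ div: -5*(-x) = -20.
Step 4. [-5*(-x) = -20] divide by the outer -5. So div: -x = 4.
Step 5. [-x = 4] leading − — multiply by −1 ⇒ neg: x = -4.

Answer: x ∈ {-4}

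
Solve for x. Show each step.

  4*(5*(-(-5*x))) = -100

Step 1. [4*(5*(-(-5*x))) = -100] divide by the outer 4, so div: 5*(-(-5*x)) = -25.
Step 2. [5*(-(-5*x)) = -25] 5·(inner) — divide through by 5. So div: -(-5*x) = -5.
Step 3. [-(-5*x) = -5] leading − — multiply by −1. So neg: -5*x = 5.
Step 4. [-5*x = 5] -5·(inner) — divide through by -5. So div: x = -1.

Answer: x ∈ {-1}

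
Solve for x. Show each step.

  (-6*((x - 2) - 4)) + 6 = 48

Step 1. [(-6*((x - 2) - 4)) + 6 = 48] the outer +6 inverts by subtracting 6. So sub: -6*((x - 2) - 4) = 42.
Step 2. [-6*((x - 2) - 4) = 42] LHS = -6·(…); ÷-6 both sides. So div: (x - 2) - 4 = -7.
Step 3. [(x - 2) - 4 = -7] 4 comes off first (add 4) ⇒ sub: x - 2 = -3.
Step 4. [x - 2 = -3] the outer -2 inverts by adding 2. So sub: x = -1.

Answer: x ∈ {-1}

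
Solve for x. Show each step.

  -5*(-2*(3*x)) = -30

Step 1. [-5*(-2*(3*x)) = -30] LHS = -5·(…); ÷-5 both sides. So div: -2*(3*x) = 6.
Step 2. [-2*(3*x) = 6] -2·(inner) — divide through by -2. So div: 3*x = -3.
Step 3. [3*x = -3] 3·(inner) — divide through by 3. So div: x = -1.

Answer: x ∈ {-1}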